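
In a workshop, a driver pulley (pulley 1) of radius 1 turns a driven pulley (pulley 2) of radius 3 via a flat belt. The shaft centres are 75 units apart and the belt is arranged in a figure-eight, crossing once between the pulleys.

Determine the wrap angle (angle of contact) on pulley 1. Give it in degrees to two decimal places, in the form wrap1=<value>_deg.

crossed belt: β = asin((r1+r2)/C) = asin(4/75) = 3.0572°
wrap1 = wrap2 = π + 2β = 186.1145°

wrap1=186.11_deg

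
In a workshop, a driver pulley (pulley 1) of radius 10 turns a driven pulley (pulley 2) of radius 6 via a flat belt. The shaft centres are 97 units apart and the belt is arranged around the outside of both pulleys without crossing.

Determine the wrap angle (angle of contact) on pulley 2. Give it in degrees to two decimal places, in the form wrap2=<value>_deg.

open belt: β = asin((r2−r1)/C) = asin(-4/97) = -2.3634°
wrap1 = π − 2β = 184.7268°
wrap2 = π + 2β = 175.2732°

wrap2=175.27_deg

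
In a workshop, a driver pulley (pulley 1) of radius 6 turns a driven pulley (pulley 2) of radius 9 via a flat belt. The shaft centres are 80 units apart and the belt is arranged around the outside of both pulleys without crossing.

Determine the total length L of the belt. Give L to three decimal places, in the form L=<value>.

open belt: β = asin((r2−r1)/C) = asin(3/80) = 2.1491°
wrap1 = π − 2β = 175.7018°
wrap2 = π + 2β = 184.2982°
tangent length = C·cosβ = 79.9437
L = r1·wrap1 + r2·wrap2 + 2·C·cosβ = 6·3.0666 + 9·3.2166 + 2·79.9437 = 207.2364

L=207.236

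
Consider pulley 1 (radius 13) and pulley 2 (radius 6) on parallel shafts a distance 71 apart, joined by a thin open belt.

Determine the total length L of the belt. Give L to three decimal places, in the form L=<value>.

open belt: β = asin((r2−r1)/C) = asin(-7/71) = -5.6581°
wrap1 = π − 2β = 191.3161°
wrap2 = π + 2β = 168.6839°
tangent length = C·cosβ = 70.6541
L = r1·wrap1 + r2·wrap2 + 2·C·cosβ = 13·3.3391 + 6·2.9441 + 2·70.6541 = 202.3810

L=202.381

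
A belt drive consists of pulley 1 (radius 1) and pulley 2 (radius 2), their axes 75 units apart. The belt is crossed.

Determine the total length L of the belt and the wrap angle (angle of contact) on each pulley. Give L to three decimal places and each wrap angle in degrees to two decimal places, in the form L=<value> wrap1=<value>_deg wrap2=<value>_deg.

L=159.545 wrap1=184.58_deg wrap2=184.58_deg

crossed belt: β = asin((r1+r2)/C) = asin(3/75) = 2.2924°
wrap1 = wrap2 = π + 2β = 184.5849°
tangent length = C·cosβ = 74.9400
L = (r1+r2)·wrap + 2·C·cosβ = 3·3.2216 + 2·74.9400 = 159.5448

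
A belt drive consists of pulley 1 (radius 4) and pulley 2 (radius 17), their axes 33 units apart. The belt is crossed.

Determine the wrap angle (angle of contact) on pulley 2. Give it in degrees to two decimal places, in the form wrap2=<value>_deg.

wrap2=259.04_deg

crossed belt: β = asin((r1+r2)/C) = asin(21/33) = 39.5212°
wrap1 = wrap2 = π + 2β = 259.0424°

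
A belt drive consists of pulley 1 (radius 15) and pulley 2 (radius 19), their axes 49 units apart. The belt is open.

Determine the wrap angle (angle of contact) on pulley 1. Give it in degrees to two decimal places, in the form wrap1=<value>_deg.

open belt: β = asin((r2−r1)/C) = asin(4/49) = 4.6824°
wrap1 = π − 2β = 170.6352°
wrap2 = π + 2β = 189.3648°

wrap1=170.64_deg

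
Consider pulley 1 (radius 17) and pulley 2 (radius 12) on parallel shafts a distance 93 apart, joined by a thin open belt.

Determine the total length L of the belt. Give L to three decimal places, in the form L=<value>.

L=277.375

open belt: β = asin((r2−r1)/C) = asin(-5/93) = -3.0819°
wrap1 = π − 2β = 186.1638°
wrap2 = π + 2β = 173.8362°
tangent length = C·cosβ = 92.8655
L = r1·wrap1 + r2·wrap2 + 2·C·cosβ = 17·3.2492 + 12·3.0340 + 2·92.8655 = 277.3751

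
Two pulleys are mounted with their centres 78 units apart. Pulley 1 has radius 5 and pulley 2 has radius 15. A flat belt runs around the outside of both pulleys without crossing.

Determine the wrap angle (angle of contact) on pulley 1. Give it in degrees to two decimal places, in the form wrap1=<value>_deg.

open belt: β = asin((r2−r1)/C) = asin(10/78) = 7.3659°
wrap1 = π − 2β = 165.2682°
wrap2 = π + 2β = 194.7318°

wrap1=165.27_deg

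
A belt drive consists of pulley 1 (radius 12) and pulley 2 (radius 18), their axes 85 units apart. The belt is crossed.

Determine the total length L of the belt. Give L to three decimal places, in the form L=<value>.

L=274.950

crossed belt: β = asin((r1+r2)/C) = asin(30/85) = 20.6673°
wrap1 = wrap2 = π + 2β = 221.3346°
tangent length = C·cosβ = 79.5299
L = (r1+r2)·wrap + 2·C·cosβ = 30·3.8630 + 2·79.5299 = 274.9503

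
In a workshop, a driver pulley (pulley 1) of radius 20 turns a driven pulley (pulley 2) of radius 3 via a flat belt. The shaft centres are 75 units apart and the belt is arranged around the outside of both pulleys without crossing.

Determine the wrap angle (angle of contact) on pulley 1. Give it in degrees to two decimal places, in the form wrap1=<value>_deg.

wrap1=206.20_deg

open belt: β = asin((r2−r1)/C) = asin(-17/75) = -13.1009°
wrap1 = π − 2β = 206.2018°
wrap2 = π + 2β = 153.7982°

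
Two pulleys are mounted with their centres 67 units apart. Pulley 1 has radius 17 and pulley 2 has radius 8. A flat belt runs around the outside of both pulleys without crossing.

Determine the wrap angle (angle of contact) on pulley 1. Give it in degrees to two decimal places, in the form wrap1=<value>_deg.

wrap1=195.44_deg

open belt: β = asin((r2−r1)/C) = asin(-9/67) = -7.7198°
wrap1 = π − 2β = 195.4396°
wrap2 = π + 2β = 164.5604°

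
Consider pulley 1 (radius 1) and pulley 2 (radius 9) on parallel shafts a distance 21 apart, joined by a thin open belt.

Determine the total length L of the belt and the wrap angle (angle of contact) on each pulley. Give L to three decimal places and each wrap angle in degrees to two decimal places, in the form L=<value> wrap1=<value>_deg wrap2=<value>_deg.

L=76.502 wrap1=135.21_deg wrap2=224.79_deg

open belt: β = asin((r2−r1)/C) = asin(8/21) = 22.3927°
wrap1 = π − 2β = 135.2146°
wrap2 = π + 2β = 224.7854°
tangent length = C·cosβ = 19.4165
L = r1·wrap1 + r2·wrap2 + 2·C·cosβ = 1·2.3599 + 9·3.9232 + 2·19.4165 = 76.5021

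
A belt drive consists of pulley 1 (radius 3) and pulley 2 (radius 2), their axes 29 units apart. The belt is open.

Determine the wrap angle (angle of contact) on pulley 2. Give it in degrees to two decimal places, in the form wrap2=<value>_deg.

wrap2=176.05_deg

open belt: β = asin((r2−r1)/C) = asin(-1/29) = -1.9761°
wrap1 = π − 2β = 183.9522°
wrap2 = π + 2β = 176.0478°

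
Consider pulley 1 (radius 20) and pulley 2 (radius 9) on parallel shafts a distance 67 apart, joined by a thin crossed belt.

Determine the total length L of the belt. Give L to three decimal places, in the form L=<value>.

L=237.866

crossed belt: β = asin((r1+r2)/C) = asin(29/67) = 25.6477°
wrap1 = wrap2 = π + 2β = 231.2953°
tangent length = C·cosβ = 60.3987
L = (r1+r2)·wrap + 2·C·cosβ = 29·4.0369 + 2·60.3987 = 237.8664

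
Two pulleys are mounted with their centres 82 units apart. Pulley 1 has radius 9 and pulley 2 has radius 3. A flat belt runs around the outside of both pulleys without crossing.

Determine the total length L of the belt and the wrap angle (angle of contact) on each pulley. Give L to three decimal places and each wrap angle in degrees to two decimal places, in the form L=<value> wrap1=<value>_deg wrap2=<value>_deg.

L=202.138 wrap1=188.39_deg wrap2=171.61_deg

open belt: β = asin((r2−r1)/C) = asin(-6/82) = -4.1961°
wrap1 = π − 2β = 188.3922°
wrap2 = π + 2β = 171.6078°
tangent length = C·cosβ = 81.7802
L = r1·wrap1 + r2·wrap2 + 2·C·cosβ = 9·3.2881 + 3·2.9951 + 2·81.7802 = 202.1383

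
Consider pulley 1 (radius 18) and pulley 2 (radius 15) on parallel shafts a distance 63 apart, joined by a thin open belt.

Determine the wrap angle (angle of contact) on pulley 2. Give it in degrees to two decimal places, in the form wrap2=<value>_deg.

wrap2=174.54_deg

open belt: β = asin((r2−r1)/C) = asin(-3/63) = -2.7294°
wrap1 = π − 2β = 185.4588°
wrap2 = π + 2β = 174.5412°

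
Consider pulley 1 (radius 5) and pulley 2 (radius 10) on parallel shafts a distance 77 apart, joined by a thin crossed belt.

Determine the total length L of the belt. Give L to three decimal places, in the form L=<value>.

crossed belt: β = asin((r1+r2)/C) = asin(15/77) = 11.2333°
wrap1 = wrap2 = π + 2β = 202.4667°
tangent length = C·cosβ = 75.5248
L = (r1+r2)·wrap + 2·C·cosβ = 15·3.5337 + 2·75.5248 = 204.0553

L=204.055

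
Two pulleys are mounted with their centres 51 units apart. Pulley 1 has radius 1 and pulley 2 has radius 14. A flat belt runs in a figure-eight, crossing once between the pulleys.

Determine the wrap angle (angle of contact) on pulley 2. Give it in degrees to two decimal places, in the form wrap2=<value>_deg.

crossed belt: β = asin((r1+r2)/C) = asin(15/51) = 17.1046°
wrap1 = wrap2 = π + 2β = 214.2093°

wrap2=214.21_deg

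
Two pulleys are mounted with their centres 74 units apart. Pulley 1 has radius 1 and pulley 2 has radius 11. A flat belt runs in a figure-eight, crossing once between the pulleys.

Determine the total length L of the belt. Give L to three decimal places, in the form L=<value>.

L=187.649

crossed belt: β = asin((r1+r2)/C) = asin(12/74) = 9.3324°
wrap1 = wrap2 = π + 2β = 198.6648°
tangent length = C·cosβ = 73.0205
L = (r1+r2)·wrap + 2·C·cosβ = 12·3.4674 + 2·73.0205 = 187.6494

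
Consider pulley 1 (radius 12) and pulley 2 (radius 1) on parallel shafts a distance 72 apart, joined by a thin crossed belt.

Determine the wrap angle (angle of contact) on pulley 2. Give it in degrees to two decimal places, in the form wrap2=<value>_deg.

wrap2=200.80_deg

crossed belt: β = asin((r1+r2)/C) = asin(13/72) = 10.4021°
wrap1 = wrap2 = π + 2β = 200.8042°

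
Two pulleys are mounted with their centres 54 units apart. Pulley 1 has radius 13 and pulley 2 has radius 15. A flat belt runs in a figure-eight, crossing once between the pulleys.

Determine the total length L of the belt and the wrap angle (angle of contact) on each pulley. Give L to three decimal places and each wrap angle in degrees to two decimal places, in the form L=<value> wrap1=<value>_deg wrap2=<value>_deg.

crossed belt: β = asin((r1+r2)/C) = asin(28/54) = 31.2329°
wrap1 = wrap2 = π + 2β = 242.4659°
tangent length = C·cosβ = 46.1736
L = (r1+r2)·wrap + 2·C·cosβ = 28·4.2318 + 2·46.1736 = 210.8383

L=210.838 wrap1=242.47_deg wrap2=242.47_deg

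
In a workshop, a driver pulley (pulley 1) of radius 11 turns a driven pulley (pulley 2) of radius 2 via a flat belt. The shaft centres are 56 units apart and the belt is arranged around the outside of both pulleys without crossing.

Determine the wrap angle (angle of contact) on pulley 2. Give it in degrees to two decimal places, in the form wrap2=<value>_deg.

wrap2=161.50_deg

open belt: β = asin((r2−r1)/C) = asin(-9/56) = -9.2484°
wrap1 = π − 2β = 198.4967°
wrap2 = π + 2β = 161.5033°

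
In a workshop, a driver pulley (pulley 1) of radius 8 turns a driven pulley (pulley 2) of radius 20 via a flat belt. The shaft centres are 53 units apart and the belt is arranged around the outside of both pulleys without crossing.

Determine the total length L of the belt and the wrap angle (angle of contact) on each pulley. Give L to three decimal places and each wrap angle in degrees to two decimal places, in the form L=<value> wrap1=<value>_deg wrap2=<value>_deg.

open belt: β = asin((r2−r1)/C) = asin(12/53) = 13.0861°
wrap1 = π − 2β = 153.8278°
wrap2 = π + 2β = 206.1722°
tangent length = C·cosβ = 51.6236
L = r1·wrap1 + r2·wrap2 + 2·C·cosβ = 8·2.6848 + 20·3.5984 + 2·51.6236 = 196.6934

L=196.693 wrap1=153.83_deg wrap2=206.17_deg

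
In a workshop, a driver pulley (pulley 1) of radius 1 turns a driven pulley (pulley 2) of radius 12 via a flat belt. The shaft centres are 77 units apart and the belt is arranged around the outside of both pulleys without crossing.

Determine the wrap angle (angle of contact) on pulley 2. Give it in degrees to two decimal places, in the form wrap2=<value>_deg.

wrap2=196.43_deg

open belt: β = asin((r2−r1)/C) = asin(11/77) = 8.2132°
wrap1 = π − 2β = 163.5736°
wrap2 = π + 2β = 196.4264°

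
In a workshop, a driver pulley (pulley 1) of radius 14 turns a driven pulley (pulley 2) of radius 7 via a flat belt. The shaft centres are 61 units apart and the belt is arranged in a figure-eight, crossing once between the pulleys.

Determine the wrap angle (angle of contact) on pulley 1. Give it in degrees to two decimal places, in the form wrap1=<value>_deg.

wrap1=220.27_deg

crossed belt: β = asin((r1+r2)/C) = asin(21/61) = 20.1368°
wrap1 = wrap2 = π + 2β = 220.2735°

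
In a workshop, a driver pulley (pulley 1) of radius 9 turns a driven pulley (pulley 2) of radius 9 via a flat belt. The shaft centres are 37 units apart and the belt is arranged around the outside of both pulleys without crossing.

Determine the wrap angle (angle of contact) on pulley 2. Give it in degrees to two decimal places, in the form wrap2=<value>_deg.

open belt: β = asin((r2−r1)/C) = asin(0/37) = 0.0000°
wrap1 = π − 2β = 180.0000°
wrap2 = π + 2β = 180.0000°

wrap2=180.00_deg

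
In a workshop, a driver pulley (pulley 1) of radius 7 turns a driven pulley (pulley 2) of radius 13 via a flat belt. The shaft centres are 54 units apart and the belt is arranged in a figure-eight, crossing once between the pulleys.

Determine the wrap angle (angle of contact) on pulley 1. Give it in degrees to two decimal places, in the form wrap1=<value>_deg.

wrap1=223.48_deg

crossed belt: β = asin((r1+r2)/C) = asin(20/54) = 21.7385°
wrap1 = wrap2 = π + 2β = 223.4769°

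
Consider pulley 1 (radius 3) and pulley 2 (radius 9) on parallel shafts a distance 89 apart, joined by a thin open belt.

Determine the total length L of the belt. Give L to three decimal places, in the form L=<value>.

open belt: β = asin((r2−r1)/C) = asin(6/89) = 3.8656°
wrap1 = π − 2β = 172.2689°
wrap2 = π + 2β = 187.7311°
tangent length = C·cosβ = 88.7975
L = r1·wrap1 + r2·wrap2 + 2·C·cosβ = 3·3.0067 + 9·3.2765 + 2·88.7975 = 216.1038

L=216.104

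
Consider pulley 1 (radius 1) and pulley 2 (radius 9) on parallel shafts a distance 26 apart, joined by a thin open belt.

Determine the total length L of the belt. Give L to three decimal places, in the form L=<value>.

open belt: β = asin((r2−r1)/C) = asin(8/26) = 17.9202°
wrap1 = π − 2β = 144.1596°
wrap2 = π + 2β = 215.8404°
tangent length = C·cosβ = 24.7386
L = r1·wrap1 + r2·wrap2 + 2·C·cosβ = 1·2.5161 + 9·3.7671 + 2·24.7386 = 85.8975

L=85.897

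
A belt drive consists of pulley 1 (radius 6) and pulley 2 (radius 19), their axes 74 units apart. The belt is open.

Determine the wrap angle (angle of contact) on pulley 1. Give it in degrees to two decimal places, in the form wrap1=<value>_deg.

wrap1=159.76_deg

open belt: β = asin((r2−r1)/C) = asin(13/74) = 10.1180°
wrap1 = π − 2β = 159.7640°
wrap2 = π + 2β = 200.2360°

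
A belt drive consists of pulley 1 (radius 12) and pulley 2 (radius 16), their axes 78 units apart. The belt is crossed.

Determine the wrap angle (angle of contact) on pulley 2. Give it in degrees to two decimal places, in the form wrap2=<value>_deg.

wrap2=222.07_deg

crossed belt: β = asin((r1+r2)/C) = asin(28/78) = 21.0372°
wrap1 = wrap2 = π + 2β = 222.0744°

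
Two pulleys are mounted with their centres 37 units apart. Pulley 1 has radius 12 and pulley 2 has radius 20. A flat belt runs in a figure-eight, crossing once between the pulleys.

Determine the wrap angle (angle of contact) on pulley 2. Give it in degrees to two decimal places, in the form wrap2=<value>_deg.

wrap2=299.73_deg

crossed belt: β = asin((r1+r2)/C) = asin(32/37) = 59.8673°
wrap1 = wrap2 = π + 2β = 299.7346°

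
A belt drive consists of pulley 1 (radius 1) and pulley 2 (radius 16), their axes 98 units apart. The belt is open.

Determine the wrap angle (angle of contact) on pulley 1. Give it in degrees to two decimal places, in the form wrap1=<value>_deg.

wrap1=162.39_deg

open belt: β = asin((r2−r1)/C) = asin(15/98) = 8.8044°
wrap1 = π − 2β = 162.3913°
wrap2 = π + 2β = 197.6087°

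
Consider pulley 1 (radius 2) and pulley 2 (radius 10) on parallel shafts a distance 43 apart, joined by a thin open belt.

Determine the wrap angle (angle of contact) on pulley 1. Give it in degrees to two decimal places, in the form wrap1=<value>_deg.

open belt: β = asin((r2−r1)/C) = asin(8/43) = 10.7222°
wrap1 = π − 2β = 158.5557°
wrap2 = π + 2β = 201.4443°

wrap1=158.56_deg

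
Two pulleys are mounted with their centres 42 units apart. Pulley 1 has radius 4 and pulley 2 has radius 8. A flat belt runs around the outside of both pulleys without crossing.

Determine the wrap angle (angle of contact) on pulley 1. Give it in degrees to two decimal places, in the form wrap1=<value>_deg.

wrap1=169.07_deg

open belt: β = asin((r2−r1)/C) = asin(4/42) = 5.4650°
wrap1 = π − 2β = 169.0700°
wrap2 = π + 2β = 190.9300°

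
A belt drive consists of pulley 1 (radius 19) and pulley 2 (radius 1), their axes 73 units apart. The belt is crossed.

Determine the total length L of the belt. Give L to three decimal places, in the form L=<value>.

L=214.346

crossed belt: β = asin((r1+r2)/C) = asin(20/73) = 15.9008°
wrap1 = wrap2 = π + 2β = 211.8016°
tangent length = C·cosβ = 70.2068
L = (r1+r2)·wrap + 2·C·cosβ = 20·3.6966 + 2·70.2068 = 214.3464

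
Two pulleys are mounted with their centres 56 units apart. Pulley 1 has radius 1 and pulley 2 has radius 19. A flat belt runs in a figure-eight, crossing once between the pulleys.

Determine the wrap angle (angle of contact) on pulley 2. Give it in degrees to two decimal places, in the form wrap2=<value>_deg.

crossed belt: β = asin((r1+r2)/C) = asin(20/56) = 20.9248°
wrap1 = wrap2 = π + 2β = 221.8497°

wrap2=221.85_deg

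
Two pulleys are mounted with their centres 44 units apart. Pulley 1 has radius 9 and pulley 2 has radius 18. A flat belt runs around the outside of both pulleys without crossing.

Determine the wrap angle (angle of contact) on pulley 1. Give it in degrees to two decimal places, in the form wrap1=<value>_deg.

open belt: β = asin((r2−r1)/C) = asin(9/44) = 11.8029°
wrap1 = π − 2β = 156.3942°
wrap2 = π + 2β = 203.6058°

wrap1=156.39_deg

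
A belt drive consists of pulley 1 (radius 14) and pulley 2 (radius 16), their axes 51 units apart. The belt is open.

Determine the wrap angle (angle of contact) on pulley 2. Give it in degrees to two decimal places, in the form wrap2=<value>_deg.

wrap2=184.49_deg

open belt: β = asin((r2−r1)/C) = asin(2/51) = 2.2475°
wrap1 = π − 2β = 175.5051°
wrap2 = π + 2β = 184.4949°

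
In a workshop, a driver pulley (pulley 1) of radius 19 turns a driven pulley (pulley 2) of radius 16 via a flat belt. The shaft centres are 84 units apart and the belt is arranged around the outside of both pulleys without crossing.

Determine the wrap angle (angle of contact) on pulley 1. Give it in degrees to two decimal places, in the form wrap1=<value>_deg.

open belt: β = asin((r2−r1)/C) = asin(-3/84) = -2.0467°
wrap1 = π − 2β = 184.0934°
wrap2 = π + 2β = 175.9066°

wrap1=184.09_deg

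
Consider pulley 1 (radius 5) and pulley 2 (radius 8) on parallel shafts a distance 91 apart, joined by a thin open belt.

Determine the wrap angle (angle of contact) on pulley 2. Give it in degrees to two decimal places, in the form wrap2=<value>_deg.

open belt: β = asin((r2−r1)/C) = asin(3/91) = 1.8892°
wrap1 = π − 2β = 176.2216°
wrap2 = π + 2β = 183.7784°

wrap2=183.78_deg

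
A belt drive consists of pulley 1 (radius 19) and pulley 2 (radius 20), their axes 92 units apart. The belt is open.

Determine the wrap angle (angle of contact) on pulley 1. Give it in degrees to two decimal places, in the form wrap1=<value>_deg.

wrap1=178.75_deg

open belt: β = asin((r2−r1)/C) = asin(1/92) = 0.6228°
wrap1 = π − 2β = 178.7544°
wrap2 = π + 2β = 181.2456°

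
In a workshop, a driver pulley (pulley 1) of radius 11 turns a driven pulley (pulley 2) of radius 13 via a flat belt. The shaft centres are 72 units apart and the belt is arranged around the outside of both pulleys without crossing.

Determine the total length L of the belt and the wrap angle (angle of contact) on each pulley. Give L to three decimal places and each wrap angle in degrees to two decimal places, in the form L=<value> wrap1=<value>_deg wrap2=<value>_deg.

open belt: β = asin((r2−r1)/C) = asin(2/72) = 1.5918°
wrap1 = π − 2β = 176.8165°
wrap2 = π + 2β = 183.1835°
tangent length = C·cosβ = 71.9722
L = r1·wrap1 + r2·wrap2 + 2·C·cosβ = 11·3.0860 + 13·3.1972 + 2·71.9722 = 219.4538

L=219.454 wrap1=176.82_deg wrap2=183.18_deg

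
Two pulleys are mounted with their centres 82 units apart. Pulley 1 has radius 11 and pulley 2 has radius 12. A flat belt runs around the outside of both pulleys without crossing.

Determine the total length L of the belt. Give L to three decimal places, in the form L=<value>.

L=236.269

open belt: β = asin((r2−r1)/C) = asin(1/82) = 0.6987°
wrap1 = π − 2β = 178.6025°
wrap2 = π + 2β = 181.3975°
tangent length = C·cosβ = 81.9939
L = r1·wrap1 + r2·wrap2 + 2·C·cosβ = 11·3.1172 + 12·3.1660 + 2·81.9939 = 236.2688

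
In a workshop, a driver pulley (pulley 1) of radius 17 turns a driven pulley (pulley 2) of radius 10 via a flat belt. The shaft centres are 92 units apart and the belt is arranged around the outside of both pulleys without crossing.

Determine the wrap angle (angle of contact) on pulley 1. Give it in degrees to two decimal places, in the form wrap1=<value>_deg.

open belt: β = asin((r2−r1)/C) = asin(-7/92) = -4.3637°
wrap1 = π − 2β = 188.7274°
wrap2 = π + 2β = 171.2726°

wrap1=188.73_deg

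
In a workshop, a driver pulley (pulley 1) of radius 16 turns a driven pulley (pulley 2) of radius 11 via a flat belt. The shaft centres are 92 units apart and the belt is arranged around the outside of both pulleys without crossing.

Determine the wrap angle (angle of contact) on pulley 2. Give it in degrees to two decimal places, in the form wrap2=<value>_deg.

open belt: β = asin((r2−r1)/C) = asin(-5/92) = -3.1154°
wrap1 = π − 2β = 186.2309°
wrap2 = π + 2β = 173.7691°

wrap2=173.77_deg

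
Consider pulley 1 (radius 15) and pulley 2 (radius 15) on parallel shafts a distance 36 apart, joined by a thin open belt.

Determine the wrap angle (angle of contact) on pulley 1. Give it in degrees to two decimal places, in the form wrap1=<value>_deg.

wrap1=180.00_deg

open belt: β = asin((r2−r1)/C) = asin(0/36) = 0.0000°
wrap1 = π − 2β = 180.0000°
wrap2 = π + 2β = 180.0000°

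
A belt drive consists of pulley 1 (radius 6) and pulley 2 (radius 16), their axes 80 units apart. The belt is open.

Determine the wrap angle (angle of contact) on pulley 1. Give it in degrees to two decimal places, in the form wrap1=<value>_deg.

wrap1=165.64_deg

open belt: β = asin((r2−r1)/C) = asin(10/80) = 7.1808°
wrap1 = π − 2β = 165.6385°
wrap2 = π + 2β = 194.3615°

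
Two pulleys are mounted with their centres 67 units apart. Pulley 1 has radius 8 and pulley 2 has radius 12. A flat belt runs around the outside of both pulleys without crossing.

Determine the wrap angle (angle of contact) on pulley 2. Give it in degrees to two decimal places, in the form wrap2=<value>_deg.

wrap2=186.85_deg

open belt: β = asin((r2−r1)/C) = asin(4/67) = 3.4227°
wrap1 = π − 2β = 173.1546°
wrap2 = π + 2β = 186.8454°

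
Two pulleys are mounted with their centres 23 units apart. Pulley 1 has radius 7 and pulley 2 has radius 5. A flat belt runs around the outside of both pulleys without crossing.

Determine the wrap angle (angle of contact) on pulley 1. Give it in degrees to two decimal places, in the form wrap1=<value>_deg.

open belt: β = asin((r2−r1)/C) = asin(-2/23) = -4.9885°
wrap1 = π − 2β = 189.9771°
wrap2 = π + 2β = 170.0229°

wrap1=189.98_deg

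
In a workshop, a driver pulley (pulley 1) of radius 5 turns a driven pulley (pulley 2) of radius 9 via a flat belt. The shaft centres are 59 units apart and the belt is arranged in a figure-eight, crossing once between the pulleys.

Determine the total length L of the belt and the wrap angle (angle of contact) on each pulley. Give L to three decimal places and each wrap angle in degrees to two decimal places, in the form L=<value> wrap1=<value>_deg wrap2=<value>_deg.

crossed belt: β = asin((r1+r2)/C) = asin(14/59) = 13.7265°
wrap1 = wrap2 = π + 2β = 207.4531°
tangent length = C·cosβ = 57.3149
L = (r1+r2)·wrap + 2·C·cosβ = 14·3.6207 + 2·57.3149 = 165.3202

L=165.320 wrap1=207.45_deg wrap2=207.45_deg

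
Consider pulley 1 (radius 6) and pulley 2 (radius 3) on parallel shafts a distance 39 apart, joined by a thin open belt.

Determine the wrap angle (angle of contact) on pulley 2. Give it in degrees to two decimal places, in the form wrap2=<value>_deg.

open belt: β = asin((r2−r1)/C) = asin(-3/39) = -4.4117°
wrap1 = π − 2β = 188.8235°
wrap2 = π + 2β = 171.1765°

wrap2=171.18_deg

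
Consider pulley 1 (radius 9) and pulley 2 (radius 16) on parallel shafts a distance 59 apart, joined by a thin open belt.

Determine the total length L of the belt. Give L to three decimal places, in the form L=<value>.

L=197.371

open belt: β = asin((r2−r1)/C) = asin(7/59) = 6.8139°
wrap1 = π − 2β = 166.3723°
wrap2 = π + 2β = 193.6277°
tangent length = C·cosβ = 58.5833
L = r1·wrap1 + r2·wrap2 + 2·C·cosβ = 9·2.9037 + 16·3.3794 + 2·58.5833 = 197.3713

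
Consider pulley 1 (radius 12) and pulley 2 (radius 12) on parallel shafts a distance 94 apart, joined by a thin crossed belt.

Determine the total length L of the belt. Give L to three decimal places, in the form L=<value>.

crossed belt: β = asin((r1+r2)/C) = asin(24/94) = 14.7925°
wrap1 = wrap2 = π + 2β = 209.5850°
tangent length = C·cosβ = 90.8845
L = (r1+r2)·wrap + 2·C·cosβ = 24·3.6579 + 2·90.8845 = 269.5598

L=269.560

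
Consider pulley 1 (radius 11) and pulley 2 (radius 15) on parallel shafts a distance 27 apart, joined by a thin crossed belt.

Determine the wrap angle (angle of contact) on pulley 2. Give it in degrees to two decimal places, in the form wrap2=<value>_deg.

crossed belt: β = asin((r1+r2)/C) = asin(26/27) = 74.3575°
wrap1 = wrap2 = π + 2β = 328.7151°

wrap2=328.72_deg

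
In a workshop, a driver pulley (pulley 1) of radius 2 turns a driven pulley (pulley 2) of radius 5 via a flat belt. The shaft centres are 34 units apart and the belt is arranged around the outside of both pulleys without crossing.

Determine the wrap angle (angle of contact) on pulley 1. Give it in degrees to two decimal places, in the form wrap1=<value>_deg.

wrap1=169.88_deg

open belt: β = asin((r2−r1)/C) = asin(3/34) = 5.0621°
wrap1 = π − 2β = 169.8758°
wrap2 = π + 2β = 190.1242°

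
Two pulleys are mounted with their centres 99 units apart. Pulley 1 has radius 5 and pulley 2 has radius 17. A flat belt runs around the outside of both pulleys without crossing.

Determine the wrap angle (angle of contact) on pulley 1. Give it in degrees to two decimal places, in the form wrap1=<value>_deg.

wrap1=166.08_deg

open belt: β = asin((r2−r1)/C) = asin(12/99) = 6.9621°
wrap1 = π − 2β = 166.0759°
wrap2 = π + 2β = 193.9241°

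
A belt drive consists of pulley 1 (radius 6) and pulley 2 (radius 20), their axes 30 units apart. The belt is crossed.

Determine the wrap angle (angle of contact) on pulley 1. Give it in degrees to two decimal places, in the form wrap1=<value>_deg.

crossed belt: β = asin((r1+r2)/C) = asin(26/30) = 60.0736°
wrap1 = wrap2 = π + 2β = 300.1471°

wrap1=300.15_deg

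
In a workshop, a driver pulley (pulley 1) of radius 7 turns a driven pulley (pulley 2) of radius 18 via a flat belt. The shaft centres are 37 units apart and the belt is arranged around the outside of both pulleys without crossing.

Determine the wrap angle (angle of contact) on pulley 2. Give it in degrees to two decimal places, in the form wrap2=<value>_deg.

open belt: β = asin((r2−r1)/C) = asin(11/37) = 17.2953°
wrap1 = π − 2β = 145.4093°
wrap2 = π + 2β = 214.5907°

wrap2=214.59_deg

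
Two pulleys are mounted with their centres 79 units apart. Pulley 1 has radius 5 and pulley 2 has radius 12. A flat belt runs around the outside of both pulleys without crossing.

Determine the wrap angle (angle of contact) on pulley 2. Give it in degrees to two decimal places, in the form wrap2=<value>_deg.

open belt: β = asin((r2−r1)/C) = asin(7/79) = 5.0835°
wrap1 = π − 2β = 169.8330°
wrap2 = π + 2β = 190.1670°

wrap2=190.17_deg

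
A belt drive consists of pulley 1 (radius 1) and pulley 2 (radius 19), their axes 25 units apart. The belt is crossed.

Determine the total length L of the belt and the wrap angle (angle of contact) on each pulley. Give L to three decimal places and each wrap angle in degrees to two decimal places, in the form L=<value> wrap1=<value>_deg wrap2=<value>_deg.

crossed belt: β = asin((r1+r2)/C) = asin(20/25) = 53.1301°
wrap1 = wrap2 = π + 2β = 286.2602°
tangent length = C·cosβ = 15.0000
L = (r1+r2)·wrap + 2·C·cosβ = 20·4.9962 + 2·15.0000 = 129.9237

L=129.924 wrap1=286.26_deg wrap2=286.26_deg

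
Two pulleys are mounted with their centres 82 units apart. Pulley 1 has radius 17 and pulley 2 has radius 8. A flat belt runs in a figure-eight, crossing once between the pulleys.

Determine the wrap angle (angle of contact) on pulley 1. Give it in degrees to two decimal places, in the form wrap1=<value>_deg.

crossed belt: β = asin((r1+r2)/C) = asin(25/82) = 17.7508°
wrap1 = wrap2 = π + 2β = 215.5017°

wrap1=215.50_deg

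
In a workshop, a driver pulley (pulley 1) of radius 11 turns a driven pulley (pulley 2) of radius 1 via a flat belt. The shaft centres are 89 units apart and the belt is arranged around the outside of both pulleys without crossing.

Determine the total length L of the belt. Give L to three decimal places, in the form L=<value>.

L=216.824

open belt: β = asin((r2−r1)/C) = asin(-10/89) = -6.4514°
wrap1 = π − 2β = 192.9027°
wrap2 = π + 2β = 167.0973°
tangent length = C·cosβ = 88.4364
L = r1·wrap1 + r2·wrap2 + 2·C·cosβ = 11·3.3668 + 1·2.9164 + 2·88.4364 = 216.8239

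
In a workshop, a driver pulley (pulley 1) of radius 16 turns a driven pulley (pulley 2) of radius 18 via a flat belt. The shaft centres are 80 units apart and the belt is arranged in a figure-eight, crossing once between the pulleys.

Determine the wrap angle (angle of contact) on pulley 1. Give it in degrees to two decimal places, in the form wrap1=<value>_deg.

crossed belt: β = asin((r1+r2)/C) = asin(34/80) = 25.1507°
wrap1 = wrap2 = π + 2β = 230.3013°

wrap1=230.30_deg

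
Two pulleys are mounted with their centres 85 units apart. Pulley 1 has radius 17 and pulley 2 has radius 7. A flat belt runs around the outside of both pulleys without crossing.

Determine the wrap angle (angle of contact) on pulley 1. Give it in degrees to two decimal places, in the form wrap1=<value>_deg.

wrap1=193.51_deg

open belt: β = asin((r2−r1)/C) = asin(-10/85) = -6.7563°
wrap1 = π − 2β = 193.5127°
wrap2 = π + 2β = 166.4873°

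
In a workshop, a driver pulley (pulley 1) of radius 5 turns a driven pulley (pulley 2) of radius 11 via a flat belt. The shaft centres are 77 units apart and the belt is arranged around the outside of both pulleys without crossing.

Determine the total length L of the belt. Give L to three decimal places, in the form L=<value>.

L=204.733

open belt: β = asin((r2−r1)/C) = asin(6/77) = 4.4691°
wrap1 = π − 2β = 171.0617°
wrap2 = π + 2β = 188.9383°
tangent length = C·cosβ = 76.7659
L = r1·wrap1 + r2·wrap2 + 2·C·cosβ = 5·2.9856 + 11·3.2976 + 2·76.7659 = 204.7333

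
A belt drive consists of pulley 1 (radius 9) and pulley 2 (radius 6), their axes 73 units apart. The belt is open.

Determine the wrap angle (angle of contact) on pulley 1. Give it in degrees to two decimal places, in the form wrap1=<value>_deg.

open belt: β = asin((r2−r1)/C) = asin(-3/73) = -2.3553°
wrap1 = π − 2β = 184.7106°
wrap2 = π + 2β = 175.2894°

wrap1=184.71_deg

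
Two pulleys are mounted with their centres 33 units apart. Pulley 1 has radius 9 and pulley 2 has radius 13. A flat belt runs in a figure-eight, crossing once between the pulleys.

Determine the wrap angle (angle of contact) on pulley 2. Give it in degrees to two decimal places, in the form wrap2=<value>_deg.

wrap2=263.62_deg

crossed belt: β = asin((r1+r2)/C) = asin(22/33) = 41.8103°
wrap1 = wrap2 = π + 2β = 263.6206°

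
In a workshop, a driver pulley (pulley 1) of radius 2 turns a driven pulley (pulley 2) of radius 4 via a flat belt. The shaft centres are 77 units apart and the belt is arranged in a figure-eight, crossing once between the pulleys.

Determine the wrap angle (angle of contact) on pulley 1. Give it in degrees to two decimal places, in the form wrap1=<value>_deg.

wrap1=188.94_deg

crossed belt: β = asin((r1+r2)/C) = asin(6/77) = 4.4691°
wrap1 = wrap2 = π + 2β = 188.9383°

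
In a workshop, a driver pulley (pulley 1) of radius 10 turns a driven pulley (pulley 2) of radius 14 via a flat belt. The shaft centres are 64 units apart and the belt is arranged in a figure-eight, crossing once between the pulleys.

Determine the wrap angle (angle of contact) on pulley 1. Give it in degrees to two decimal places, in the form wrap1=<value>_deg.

wrap1=224.05_deg

crossed belt: β = asin((r1+r2)/C) = asin(24/64) = 22.0243°
wrap1 = wrap2 = π + 2β = 224.0486°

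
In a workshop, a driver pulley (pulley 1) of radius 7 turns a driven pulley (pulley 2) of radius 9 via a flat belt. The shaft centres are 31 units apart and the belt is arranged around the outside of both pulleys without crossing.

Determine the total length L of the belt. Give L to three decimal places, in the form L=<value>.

L=112.395

open belt: β = asin((r2−r1)/C) = asin(2/31) = 3.6991°
wrap1 = π − 2β = 172.6019°
wrap2 = π + 2β = 187.3981°
tangent length = C·cosβ = 30.9354
L = r1·wrap1 + r2·wrap2 + 2·C·cosβ = 7·3.0125 + 9·3.2707 + 2·30.9354 = 112.3946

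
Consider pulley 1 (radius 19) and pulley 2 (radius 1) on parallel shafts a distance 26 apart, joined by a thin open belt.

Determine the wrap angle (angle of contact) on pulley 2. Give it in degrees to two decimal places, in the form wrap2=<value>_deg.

wrap2=92.37_deg

open belt: β = asin((r2−r1)/C) = asin(-18/26) = -43.8131°
wrap1 = π − 2β = 267.6261°
wrap2 = π + 2β = 92.3739°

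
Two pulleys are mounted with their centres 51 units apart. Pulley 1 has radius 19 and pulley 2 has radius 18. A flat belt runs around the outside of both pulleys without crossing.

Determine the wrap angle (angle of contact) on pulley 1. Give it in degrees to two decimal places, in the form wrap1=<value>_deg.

open belt: β = asin((r2−r1)/C) = asin(-1/51) = -1.1235°
wrap1 = π − 2β = 182.2470°
wrap2 = π + 2β = 177.7530°

wrap1=182.25_deg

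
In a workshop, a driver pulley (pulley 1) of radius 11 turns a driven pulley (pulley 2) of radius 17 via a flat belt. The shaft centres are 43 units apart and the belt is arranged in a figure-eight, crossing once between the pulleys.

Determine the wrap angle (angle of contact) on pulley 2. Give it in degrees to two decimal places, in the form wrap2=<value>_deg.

crossed belt: β = asin((r1+r2)/C) = asin(28/43) = 40.6293°
wrap1 = wrap2 = π + 2β = 261.2587°

wrap2=261.26_deg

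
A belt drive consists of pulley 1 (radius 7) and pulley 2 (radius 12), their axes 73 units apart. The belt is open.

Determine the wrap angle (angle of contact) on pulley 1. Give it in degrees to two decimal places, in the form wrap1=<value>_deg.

wrap1=172.15_deg

open belt: β = asin((r2−r1)/C) = asin(5/73) = 3.9274°
wrap1 = π − 2β = 172.1451°
wrap2 = π + 2β = 187.8549°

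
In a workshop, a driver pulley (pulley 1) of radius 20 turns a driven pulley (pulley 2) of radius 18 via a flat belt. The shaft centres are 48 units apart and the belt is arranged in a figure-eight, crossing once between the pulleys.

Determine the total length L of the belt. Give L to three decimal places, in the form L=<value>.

crossed belt: β = asin((r1+r2)/C) = asin(38/48) = 52.3415°
wrap1 = wrap2 = π + 2β = 284.6831°
tangent length = C·cosβ = 29.3258
L = (r1+r2)·wrap + 2·C·cosβ = 38·4.9687 + 2·29.3258 = 247.4605

L=247.460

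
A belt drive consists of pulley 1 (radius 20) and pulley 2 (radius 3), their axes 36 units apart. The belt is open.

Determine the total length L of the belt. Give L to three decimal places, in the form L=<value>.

open belt: β = asin((r2−r1)/C) = asin(-17/36) = -28.1786°
wrap1 = π − 2β = 236.3573°
wrap2 = π + 2β = 123.6427°
tangent length = C·cosβ = 31.7333
L = r1·wrap1 + r2·wrap2 + 2·C·cosβ = 20·4.1252 + 3·2.1580 + 2·31.7333 = 152.4447

L=152.445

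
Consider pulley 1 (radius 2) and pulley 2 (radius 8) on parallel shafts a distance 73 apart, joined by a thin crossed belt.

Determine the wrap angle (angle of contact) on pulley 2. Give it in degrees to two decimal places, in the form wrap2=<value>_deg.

crossed belt: β = asin((r1+r2)/C) = asin(10/73) = 7.8735°
wrap1 = wrap2 = π + 2β = 195.7470°

wrap2=195.75_deg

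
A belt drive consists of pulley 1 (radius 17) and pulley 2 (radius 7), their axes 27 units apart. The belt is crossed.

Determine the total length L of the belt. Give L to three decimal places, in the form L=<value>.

crossed belt: β = asin((r1+r2)/C) = asin(24/27) = 62.7340°
wrap1 = wrap2 = π + 2β = 305.4679°
tangent length = C·cosβ = 12.3693
L = (r1+r2)·wrap + 2·C·cosβ = 24·5.3314 + 2·12.3693 = 152.6927

L=152.693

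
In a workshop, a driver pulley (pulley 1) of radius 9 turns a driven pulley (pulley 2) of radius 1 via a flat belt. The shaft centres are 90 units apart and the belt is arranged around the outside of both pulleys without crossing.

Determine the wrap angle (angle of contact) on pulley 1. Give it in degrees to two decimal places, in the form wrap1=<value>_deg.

wrap1=190.20_deg

open belt: β = asin((r2−r1)/C) = asin(-8/90) = -5.0997°
wrap1 = π − 2β = 190.1994°
wrap2 = π + 2β = 169.8006°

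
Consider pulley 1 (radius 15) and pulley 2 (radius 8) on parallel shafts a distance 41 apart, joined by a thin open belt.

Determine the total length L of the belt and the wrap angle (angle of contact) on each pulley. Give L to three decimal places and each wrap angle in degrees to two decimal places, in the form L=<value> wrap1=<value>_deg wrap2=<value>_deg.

open belt: β = asin((r2−r1)/C) = asin(-7/41) = -9.8304°
wrap1 = π − 2β = 199.6607°
wrap2 = π + 2β = 160.3393°
tangent length = C·cosβ = 40.3980
L = r1·wrap1 + r2·wrap2 + 2·C·cosβ = 15·3.4847 + 8·2.7984 + 2·40.3980 = 155.4547

L=155.455 wrap1=199.66_deg wrap2=160.34_deg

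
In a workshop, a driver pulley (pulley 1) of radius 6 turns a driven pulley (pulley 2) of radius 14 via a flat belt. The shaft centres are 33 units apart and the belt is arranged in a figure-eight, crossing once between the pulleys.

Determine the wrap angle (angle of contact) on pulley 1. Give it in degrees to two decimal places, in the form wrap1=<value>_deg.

wrap1=254.61_deg

crossed belt: β = asin((r1+r2)/C) = asin(20/33) = 37.3052°
wrap1 = wrap2 = π + 2β = 254.6104°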